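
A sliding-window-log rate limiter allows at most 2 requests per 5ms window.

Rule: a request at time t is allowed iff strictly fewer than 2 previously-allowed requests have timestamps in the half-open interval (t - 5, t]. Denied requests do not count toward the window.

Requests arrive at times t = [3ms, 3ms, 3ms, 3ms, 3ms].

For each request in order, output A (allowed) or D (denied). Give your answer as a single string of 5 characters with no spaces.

Tracking allowed requests in the window:
  req#1 t=3ms: ALLOW
  req#2 t=3ms: ALLOW
  req#3 t=3ms: DENY
  req#4 t=3ms: DENY
  req#5 t=3ms: DENY

Answer: AADDD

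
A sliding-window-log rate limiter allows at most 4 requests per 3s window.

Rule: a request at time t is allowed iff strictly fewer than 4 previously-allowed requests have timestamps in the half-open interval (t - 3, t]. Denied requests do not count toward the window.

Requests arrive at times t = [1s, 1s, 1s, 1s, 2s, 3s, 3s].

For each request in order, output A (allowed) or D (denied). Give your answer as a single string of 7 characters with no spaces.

Answer: AAAADDD

Derivation:
Tracking allowed requests in the window:
  req#1 t=1s: ALLOW
  req#2 t=1s: ALLOW
  req#3 t=1s: ALLOW
  req#4 t=1s: ALLOW
  req#5 t=2s: DENY
  req#6 t=3s: DENY
  req#7 t=3s: DENY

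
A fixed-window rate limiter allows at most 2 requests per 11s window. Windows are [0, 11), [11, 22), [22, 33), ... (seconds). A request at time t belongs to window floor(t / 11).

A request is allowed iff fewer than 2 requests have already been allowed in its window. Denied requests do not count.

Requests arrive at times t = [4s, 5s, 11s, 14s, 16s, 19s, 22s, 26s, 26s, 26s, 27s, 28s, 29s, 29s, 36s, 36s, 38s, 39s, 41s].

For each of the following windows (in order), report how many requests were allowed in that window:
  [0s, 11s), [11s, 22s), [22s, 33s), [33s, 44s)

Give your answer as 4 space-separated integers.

Answer: 2 2 2 2

Derivation:
Processing requests:
  req#1 t=4s (window 0): ALLOW
  req#2 t=5s (window 0): ALLOW
  req#3 t=11s (window 1): ALLOW
  req#4 t=14s (window 1): ALLOW
  req#5 t=16s (window 1): DENY
  req#6 t=19s (window 1): DENY
  req#7 t=22s (window 2): ALLOW
  req#8 t=26s (window 2): ALLOW
  req#9 t=26s (window 2): DENY
  req#10 t=26s (window 2): DENY
  req#11 t=27s (window 2): DENY
  req#12 t=28s (window 2): DENY
  req#13 t=29s (window 2): DENY
  req#14 t=29s (window 2): DENY
  req#15 t=36s (window 3): ALLOW
  req#16 t=36s (window 3): ALLOW
  req#17 t=38s (window 3): DENY
  req#18 t=39s (window 3): DENY
  req#19 t=41s (window 3): DENY

Allowed counts by window: 2 2 2 2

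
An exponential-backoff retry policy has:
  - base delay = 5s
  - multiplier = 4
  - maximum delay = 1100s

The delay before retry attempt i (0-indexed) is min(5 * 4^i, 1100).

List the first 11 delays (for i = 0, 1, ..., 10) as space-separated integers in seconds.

Answer: 5 20 80 320 1100 1100 1100 1100 1100 1100 1100

Derivation:
Computing each delay:
  i=0: min(5*4^0, 1100) = 5
  i=1: min(5*4^1, 1100) = 20
  i=2: min(5*4^2, 1100) = 80
  i=3: min(5*4^3, 1100) = 320
  i=4: min(5*4^4, 1100) = 1100
  i=5: min(5*4^5, 1100) = 1100
  i=6: min(5*4^6, 1100) = 1100
  i=7: min(5*4^7, 1100) = 1100
  i=8: min(5*4^8, 1100) = 1100
  i=9: min(5*4^9, 1100) = 1100
  i=10: min(5*4^10, 1100) = 1100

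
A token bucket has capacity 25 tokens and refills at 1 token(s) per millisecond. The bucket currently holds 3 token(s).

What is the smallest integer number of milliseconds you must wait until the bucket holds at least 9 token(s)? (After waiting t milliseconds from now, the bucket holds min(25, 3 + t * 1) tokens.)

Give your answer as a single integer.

Need 3 + t * 1 >= 9, so t >= 6/1.
Smallest integer t = ceil(6/1) = 6.

Answer: 6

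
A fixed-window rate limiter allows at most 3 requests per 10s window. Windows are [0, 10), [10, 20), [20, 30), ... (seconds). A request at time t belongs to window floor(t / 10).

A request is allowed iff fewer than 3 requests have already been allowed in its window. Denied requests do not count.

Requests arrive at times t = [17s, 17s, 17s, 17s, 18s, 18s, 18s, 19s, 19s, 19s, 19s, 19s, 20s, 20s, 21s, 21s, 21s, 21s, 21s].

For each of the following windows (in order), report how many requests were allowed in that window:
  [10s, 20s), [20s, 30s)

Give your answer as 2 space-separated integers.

Answer: 3 3

Derivation:
Processing requests:
  req#1 t=17s (window 1): ALLOW
  req#2 t=17s (window 1): ALLOW
  req#3 t=17s (window 1): ALLOW
  req#4 t=17s (window 1): DENY
  req#5 t=18s (window 1): DENY
  req#6 t=18s (window 1): DENY
  req#7 t=18s (window 1): DENY
  req#8 t=19s (window 1): DENY
  req#9 t=19s (window 1): DENY
  req#10 t=19s (window 1): DENY
  req#11 t=19s (window 1): DENY
  req#12 t=19s (window 1): DENY
  req#13 t=20s (window 2): ALLOW
  req#14 t=20s (window 2): ALLOW
  req#15 t=21s (window 2): ALLOW
  req#16 t=21s (window 2): DENY
  req#17 t=21s (window 2): DENY
  req#18 t=21s (window 2): DENY
  req#19 t=21s (window 2): DENY

Allowed counts by window: 3 3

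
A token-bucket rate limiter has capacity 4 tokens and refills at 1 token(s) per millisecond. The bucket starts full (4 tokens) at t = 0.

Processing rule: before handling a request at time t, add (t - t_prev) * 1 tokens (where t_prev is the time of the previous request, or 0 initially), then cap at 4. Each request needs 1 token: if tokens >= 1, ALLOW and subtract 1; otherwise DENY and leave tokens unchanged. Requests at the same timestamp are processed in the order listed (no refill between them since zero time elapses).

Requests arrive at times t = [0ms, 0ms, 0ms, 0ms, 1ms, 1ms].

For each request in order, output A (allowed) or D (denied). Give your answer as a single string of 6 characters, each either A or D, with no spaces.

Simulating step by step:
  req#1 t=0ms: ALLOW
  req#2 t=0ms: ALLOW
  req#3 t=0ms: ALLOW
  req#4 t=0ms: ALLOW
  req#5 t=1ms: ALLOW
  req#6 t=1ms: DENY

Answer: AAAAAD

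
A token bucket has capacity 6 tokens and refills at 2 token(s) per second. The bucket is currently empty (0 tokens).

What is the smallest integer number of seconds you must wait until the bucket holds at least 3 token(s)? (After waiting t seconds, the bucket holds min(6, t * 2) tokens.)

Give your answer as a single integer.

Need t * 2 >= 3, so t >= 3/2.
Smallest integer t = ceil(3/2) = 2.

Answer: 2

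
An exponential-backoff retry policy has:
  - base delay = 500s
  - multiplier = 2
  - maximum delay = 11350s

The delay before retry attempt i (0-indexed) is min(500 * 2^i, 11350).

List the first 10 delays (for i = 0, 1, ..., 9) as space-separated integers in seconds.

Computing each delay:
  i=0: min(500*2^0, 11350) = 500
  i=1: min(500*2^1, 11350) = 1000
  i=2: min(500*2^2, 11350) = 2000
  i=3: min(500*2^3, 11350) = 4000
  i=4: min(500*2^4, 11350) = 8000
  i=5: min(500*2^5, 11350) = 11350
  i=6: min(500*2^6, 11350) = 11350
  i=7: min(500*2^7, 11350) = 11350
  i=8: min(500*2^8, 11350) = 11350
  i=9: min(500*2^9, 11350) = 11350

Answer: 500 1000 2000 4000 8000 11350 11350 11350 11350 11350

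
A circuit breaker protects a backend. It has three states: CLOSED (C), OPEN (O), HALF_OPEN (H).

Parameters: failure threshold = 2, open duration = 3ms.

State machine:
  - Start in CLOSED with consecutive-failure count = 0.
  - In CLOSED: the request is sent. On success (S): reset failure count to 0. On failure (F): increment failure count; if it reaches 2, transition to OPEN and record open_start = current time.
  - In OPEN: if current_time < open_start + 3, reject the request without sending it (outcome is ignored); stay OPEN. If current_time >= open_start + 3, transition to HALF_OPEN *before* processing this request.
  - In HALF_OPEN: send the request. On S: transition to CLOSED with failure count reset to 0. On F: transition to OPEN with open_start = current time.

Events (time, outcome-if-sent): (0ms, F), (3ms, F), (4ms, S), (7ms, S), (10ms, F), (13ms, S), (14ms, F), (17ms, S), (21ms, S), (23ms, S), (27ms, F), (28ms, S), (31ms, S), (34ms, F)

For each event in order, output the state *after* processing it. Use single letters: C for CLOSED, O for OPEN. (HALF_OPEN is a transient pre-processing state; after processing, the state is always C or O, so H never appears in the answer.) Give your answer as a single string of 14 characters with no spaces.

Answer: COOCCCCCCCCCCC

Derivation:
State after each event:
  event#1 t=0ms outcome=F: state=CLOSED
  event#2 t=3ms outcome=F: state=OPEN
  event#3 t=4ms outcome=S: state=OPEN
  event#4 t=7ms outcome=S: state=CLOSED
  event#5 t=10ms outcome=F: state=CLOSED
  event#6 t=13ms outcome=S: state=CLOSED
  event#7 t=14ms outcome=F: state=CLOSED
  event#8 t=17ms outcome=S: state=CLOSED
  event#9 t=21ms outcome=S: state=CLOSED
  event#10 t=23ms outcome=S: state=CLOSED
  event#11 t=27ms outcome=F: state=CLOSED
  event#12 t=28ms outcome=S: state=CLOSED
  event#13 t=31ms outcome=S: state=CLOSED
  event#14 t=34ms outcome=F: state=CLOSED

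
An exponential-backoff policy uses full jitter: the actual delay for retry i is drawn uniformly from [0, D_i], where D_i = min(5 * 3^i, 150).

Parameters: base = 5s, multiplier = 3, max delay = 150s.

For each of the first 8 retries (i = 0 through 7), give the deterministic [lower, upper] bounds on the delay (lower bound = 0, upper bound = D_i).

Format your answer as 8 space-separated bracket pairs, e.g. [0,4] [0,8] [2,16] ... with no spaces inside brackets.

Computing bounds per retry:
  i=0: D_i=min(5*3^0,150)=5, bounds=[0,5]
  i=1: D_i=min(5*3^1,150)=15, bounds=[0,15]
  i=2: D_i=min(5*3^2,150)=45, bounds=[0,45]
  i=3: D_i=min(5*3^3,150)=135, bounds=[0,135]
  i=4: D_i=min(5*3^4,150)=150, bounds=[0,150]
  i=5: D_i=min(5*3^5,150)=150, bounds=[0,150]
  i=6: D_i=min(5*3^6,150)=150, bounds=[0,150]
  i=7: D_i=min(5*3^7,150)=150, bounds=[0,150]

Answer: [0,5] [0,15] [0,45] [0,135] [0,150] [0,150] [0,150] [0,150]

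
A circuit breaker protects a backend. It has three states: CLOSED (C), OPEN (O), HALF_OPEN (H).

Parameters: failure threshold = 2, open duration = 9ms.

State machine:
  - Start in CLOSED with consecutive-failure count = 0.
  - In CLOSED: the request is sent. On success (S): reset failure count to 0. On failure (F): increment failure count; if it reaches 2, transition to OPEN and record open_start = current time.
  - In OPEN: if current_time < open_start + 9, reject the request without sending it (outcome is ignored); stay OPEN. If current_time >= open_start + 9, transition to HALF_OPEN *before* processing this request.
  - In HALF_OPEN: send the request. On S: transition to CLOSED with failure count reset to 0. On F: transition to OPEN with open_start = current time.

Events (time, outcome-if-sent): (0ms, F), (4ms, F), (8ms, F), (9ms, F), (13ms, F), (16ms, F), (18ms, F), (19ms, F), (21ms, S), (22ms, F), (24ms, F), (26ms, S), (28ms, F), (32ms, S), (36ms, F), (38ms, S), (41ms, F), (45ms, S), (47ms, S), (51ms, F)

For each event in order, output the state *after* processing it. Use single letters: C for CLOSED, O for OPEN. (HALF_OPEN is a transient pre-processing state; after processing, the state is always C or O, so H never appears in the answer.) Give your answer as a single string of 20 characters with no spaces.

Answer: COOOOOOOOOOOOCCCCCCC

Derivation:
State after each event:
  event#1 t=0ms outcome=F: state=CLOSED
  event#2 t=4ms outcome=F: state=OPEN
  event#3 t=8ms outcome=F: state=OPEN
  event#4 t=9ms outcome=F: state=OPEN
  event#5 t=13ms outcome=F: state=OPEN
  event#6 t=16ms outcome=F: state=OPEN
  event#7 t=18ms outcome=F: state=OPEN
  event#8 t=19ms outcome=F: state=OPEN
  event#9 t=21ms outcome=S: state=OPEN
  event#10 t=22ms outcome=F: state=OPEN
  event#11 t=24ms outcome=F: state=OPEN
  event#12 t=26ms outcome=S: state=OPEN
  event#13 t=28ms outcome=F: state=OPEN
  event#14 t=32ms outcome=S: state=CLOSED
  event#15 t=36ms outcome=F: state=CLOSED
  event#16 t=38ms outcome=S: state=CLOSED
  event#17 t=41ms outcome=F: state=CLOSED
  event#18 t=45ms outcome=S: state=CLOSED
  event#19 t=47ms outcome=S: state=CLOSED
  event#20 t=51ms outcome=F: state=CLOSED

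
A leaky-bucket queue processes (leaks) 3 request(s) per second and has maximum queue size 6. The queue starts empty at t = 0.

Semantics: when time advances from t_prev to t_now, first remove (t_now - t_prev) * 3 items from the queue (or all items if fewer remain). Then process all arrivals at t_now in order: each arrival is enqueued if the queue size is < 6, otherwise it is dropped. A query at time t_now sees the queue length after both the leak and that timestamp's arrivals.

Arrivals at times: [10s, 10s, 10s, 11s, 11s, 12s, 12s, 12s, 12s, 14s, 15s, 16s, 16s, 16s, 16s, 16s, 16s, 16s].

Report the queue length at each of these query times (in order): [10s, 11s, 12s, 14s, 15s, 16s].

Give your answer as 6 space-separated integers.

Answer: 3 2 4 1 1 6

Derivation:
Queue lengths at query times:
  query t=10s: backlog = 3
  query t=11s: backlog = 2
  query t=12s: backlog = 4
  query t=14s: backlog = 1
  query t=15s: backlog = 1
  query t=16s: backlog = 6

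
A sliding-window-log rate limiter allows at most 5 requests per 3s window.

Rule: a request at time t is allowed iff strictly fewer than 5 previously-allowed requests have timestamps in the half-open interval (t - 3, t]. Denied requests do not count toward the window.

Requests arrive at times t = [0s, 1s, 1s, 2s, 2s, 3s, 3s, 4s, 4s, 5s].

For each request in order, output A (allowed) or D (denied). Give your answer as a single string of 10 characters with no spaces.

Answer: AAAAAADAAA

Derivation:
Tracking allowed requests in the window:
  req#1 t=0s: ALLOW
  req#2 t=1s: ALLOW
  req#3 t=1s: ALLOW
  req#4 t=2s: ALLOW
  req#5 t=2s: ALLOW
  req#6 t=3s: ALLOW
  req#7 t=3s: DENY
  req#8 t=4s: ALLOW
  req#9 t=4s: ALLOW
  req#10 t=5s: ALLOW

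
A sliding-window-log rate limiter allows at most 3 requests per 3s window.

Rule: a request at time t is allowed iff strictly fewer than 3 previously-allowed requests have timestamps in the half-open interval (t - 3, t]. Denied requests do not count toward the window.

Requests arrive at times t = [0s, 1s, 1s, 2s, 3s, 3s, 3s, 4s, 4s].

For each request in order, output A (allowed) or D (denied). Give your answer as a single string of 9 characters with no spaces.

Tracking allowed requests in the window:
  req#1 t=0s: ALLOW
  req#2 t=1s: ALLOW
  req#3 t=1s: ALLOW
  req#4 t=2s: DENY
  req#5 t=3s: ALLOW
  req#6 t=3s: DENY
  req#7 t=3s: DENY
  req#8 t=4s: ALLOW
  req#9 t=4s: ALLOW

Answer: AAADADDAA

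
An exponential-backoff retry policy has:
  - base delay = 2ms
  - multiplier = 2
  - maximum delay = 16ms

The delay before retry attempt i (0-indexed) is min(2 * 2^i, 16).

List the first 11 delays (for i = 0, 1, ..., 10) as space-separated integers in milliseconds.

Computing each delay:
  i=0: min(2*2^0, 16) = 2
  i=1: min(2*2^1, 16) = 4
  i=2: min(2*2^2, 16) = 8
  i=3: min(2*2^3, 16) = 16
  i=4: min(2*2^4, 16) = 16
  i=5: min(2*2^5, 16) = 16
  i=6: min(2*2^6, 16) = 16
  i=7: min(2*2^7, 16) = 16
  i=8: min(2*2^8, 16) = 16
  i=9: min(2*2^9, 16) = 16
  i=10: min(2*2^10, 16) = 16

Answer: 2 4 8 16 16 16 16 16 16 16 16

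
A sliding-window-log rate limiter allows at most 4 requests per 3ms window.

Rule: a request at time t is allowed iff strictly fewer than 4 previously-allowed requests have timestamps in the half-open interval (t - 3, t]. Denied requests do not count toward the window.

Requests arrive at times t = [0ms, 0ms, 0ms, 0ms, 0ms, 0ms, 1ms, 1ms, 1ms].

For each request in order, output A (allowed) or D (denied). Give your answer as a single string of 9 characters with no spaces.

Answer: AAAADDDDD

Derivation:
Tracking allowed requests in the window:
  req#1 t=0ms: ALLOW
  req#2 t=0ms: ALLOW
  req#3 t=0ms: ALLOW
  req#4 t=0ms: ALLOW
  req#5 t=0ms: DENY
  req#6 t=0ms: DENY
  req#7 t=1ms: DENY
  req#8 t=1ms: DENY
  req#9 t=1ms: DENY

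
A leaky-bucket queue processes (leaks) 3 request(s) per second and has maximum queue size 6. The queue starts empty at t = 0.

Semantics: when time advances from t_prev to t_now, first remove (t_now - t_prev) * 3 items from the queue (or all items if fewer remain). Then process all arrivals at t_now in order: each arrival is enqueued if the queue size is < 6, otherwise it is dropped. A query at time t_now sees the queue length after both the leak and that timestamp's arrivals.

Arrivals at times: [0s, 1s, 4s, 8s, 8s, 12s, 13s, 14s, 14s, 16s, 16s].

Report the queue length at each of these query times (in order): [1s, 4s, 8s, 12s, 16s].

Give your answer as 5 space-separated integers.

Answer: 1 1 2 1 2

Derivation:
Queue lengths at query times:
  query t=1s: backlog = 1
  query t=4s: backlog = 1
  query t=8s: backlog = 2
  query t=12s: backlog = 1
  query t=16s: backlog = 2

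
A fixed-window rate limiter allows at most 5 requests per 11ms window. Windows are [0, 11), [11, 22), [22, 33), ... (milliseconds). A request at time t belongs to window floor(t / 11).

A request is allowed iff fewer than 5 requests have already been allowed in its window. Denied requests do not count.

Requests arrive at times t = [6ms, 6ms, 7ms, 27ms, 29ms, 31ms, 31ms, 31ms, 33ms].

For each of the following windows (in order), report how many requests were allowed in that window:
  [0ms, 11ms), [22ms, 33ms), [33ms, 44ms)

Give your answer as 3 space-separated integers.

Processing requests:
  req#1 t=6ms (window 0): ALLOW
  req#2 t=6ms (window 0): ALLOW
  req#3 t=7ms (window 0): ALLOW
  req#4 t=27ms (window 2): ALLOW
  req#5 t=29ms (window 2): ALLOW
  req#6 t=31ms (window 2): ALLOW
  req#7 t=31ms (window 2): ALLOW
  req#8 t=31ms (window 2): ALLOW
  req#9 t=33ms (window 3): ALLOW

Allowed counts by window: 3 5 1

Answer: 3 5 1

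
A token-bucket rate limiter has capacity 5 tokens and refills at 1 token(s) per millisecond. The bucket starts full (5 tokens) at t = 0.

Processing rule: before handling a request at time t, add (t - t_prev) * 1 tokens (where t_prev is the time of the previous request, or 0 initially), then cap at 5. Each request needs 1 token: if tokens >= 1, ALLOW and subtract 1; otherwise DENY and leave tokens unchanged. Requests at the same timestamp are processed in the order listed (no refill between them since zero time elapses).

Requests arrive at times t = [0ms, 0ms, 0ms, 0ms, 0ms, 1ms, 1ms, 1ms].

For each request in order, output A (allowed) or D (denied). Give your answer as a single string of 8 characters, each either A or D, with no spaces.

Answer: AAAAAADD

Derivation:
Simulating step by step:
  req#1 t=0ms: ALLOW
  req#2 t=0ms: ALLOW
  req#3 t=0ms: ALLOW
  req#4 t=0ms: ALLOW
  req#5 t=0ms: ALLOW
  req#6 t=1ms: ALLOW
  req#7 t=1ms: DENY
  req#8 t=1ms: DENY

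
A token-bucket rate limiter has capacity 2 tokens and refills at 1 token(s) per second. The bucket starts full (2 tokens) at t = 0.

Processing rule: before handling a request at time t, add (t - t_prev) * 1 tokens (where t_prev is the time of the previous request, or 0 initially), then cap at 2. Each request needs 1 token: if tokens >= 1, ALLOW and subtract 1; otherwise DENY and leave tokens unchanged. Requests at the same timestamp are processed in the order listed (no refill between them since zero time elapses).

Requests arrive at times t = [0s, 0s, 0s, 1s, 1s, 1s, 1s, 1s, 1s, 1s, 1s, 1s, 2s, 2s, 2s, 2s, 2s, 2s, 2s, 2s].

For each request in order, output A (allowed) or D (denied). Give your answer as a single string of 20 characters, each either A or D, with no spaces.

Answer: AADADDDDDDDDADDDDDDD

Derivation:
Simulating step by step:
  req#1 t=0s: ALLOW
  req#2 t=0s: ALLOW
  req#3 t=0s: DENY
  req#4 t=1s: ALLOW
  req#5 t=1s: DENY
  req#6 t=1s: DENY
  req#7 t=1s: DENY
  req#8 t=1s: DENY
  req#9 t=1s: DENY
  req#10 t=1s: DENY
  req#11 t=1s: DENY
  req#12 t=1s: DENY
  req#13 t=2s: ALLOW
  req#14 t=2s: DENY
  req#15 t=2s: DENY
  req#16 t=2s: DENY
  req#17 t=2s: DENY
  req#18 t=2s: DENY
  req#19 t=2s: DENY
  req#20 t=2s: DENY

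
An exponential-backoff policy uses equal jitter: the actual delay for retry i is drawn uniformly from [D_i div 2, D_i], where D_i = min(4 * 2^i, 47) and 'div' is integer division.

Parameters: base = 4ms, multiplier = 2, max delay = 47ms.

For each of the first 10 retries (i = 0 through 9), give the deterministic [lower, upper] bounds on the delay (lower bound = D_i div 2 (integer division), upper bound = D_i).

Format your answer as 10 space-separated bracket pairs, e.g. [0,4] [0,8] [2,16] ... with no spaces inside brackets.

Computing bounds per retry:
  i=0: D_i=min(4*2^0,47)=4, bounds=[2,4]
  i=1: D_i=min(4*2^1,47)=8, bounds=[4,8]
  i=2: D_i=min(4*2^2,47)=16, bounds=[8,16]
  i=3: D_i=min(4*2^3,47)=32, bounds=[16,32]
  i=4: D_i=min(4*2^4,47)=47, bounds=[23,47]
  i=5: D_i=min(4*2^5,47)=47, bounds=[23,47]
  i=6: D_i=min(4*2^6,47)=47, bounds=[23,47]
  i=7: D_i=min(4*2^7,47)=47, bounds=[23,47]
  i=8: D_i=min(4*2^8,47)=47, bounds=[23,47]
  i=9: D_i=min(4*2^9,47)=47, bounds=[23,47]

Answer: [2,4] [4,8] [8,16] [16,32] [23,47] [23,47] [23,47] [23,47] [23,47] [23,47]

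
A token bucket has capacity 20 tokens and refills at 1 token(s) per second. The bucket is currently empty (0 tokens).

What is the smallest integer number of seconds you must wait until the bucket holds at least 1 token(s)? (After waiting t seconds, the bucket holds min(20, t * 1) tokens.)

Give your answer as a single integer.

Need t * 1 >= 1, so t >= 1/1.
Smallest integer t = ceil(1/1) = 1.

Answer: 1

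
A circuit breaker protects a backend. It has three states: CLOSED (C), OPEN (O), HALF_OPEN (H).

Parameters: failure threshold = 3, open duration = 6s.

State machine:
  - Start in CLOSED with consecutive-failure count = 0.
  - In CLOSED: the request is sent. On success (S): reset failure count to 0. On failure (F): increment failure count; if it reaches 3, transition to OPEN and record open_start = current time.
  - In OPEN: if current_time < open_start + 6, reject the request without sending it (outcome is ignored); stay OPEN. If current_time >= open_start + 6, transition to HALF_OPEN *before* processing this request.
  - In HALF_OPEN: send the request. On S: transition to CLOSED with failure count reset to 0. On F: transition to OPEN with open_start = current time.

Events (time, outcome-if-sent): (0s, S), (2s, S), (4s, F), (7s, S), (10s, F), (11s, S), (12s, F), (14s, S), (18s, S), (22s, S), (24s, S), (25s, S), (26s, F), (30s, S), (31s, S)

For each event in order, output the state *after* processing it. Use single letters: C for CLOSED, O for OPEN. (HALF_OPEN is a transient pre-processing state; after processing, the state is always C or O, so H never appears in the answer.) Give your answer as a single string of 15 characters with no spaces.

Answer: CCCCCCCCCCCCCCC

Derivation:
State after each event:
  event#1 t=0s outcome=S: state=CLOSED
  event#2 t=2s outcome=S: state=CLOSED
  event#3 t=4s outcome=F: state=CLOSED
  event#4 t=7s outcome=S: state=CLOSED
  event#5 t=10s outcome=F: state=CLOSED
  event#6 t=11s outcome=S: state=CLOSED
  event#7 t=12s outcome=F: state=CLOSED
  event#8 t=14s outcome=S: state=CLOSED
  event#9 t=18s outcome=S: state=CLOSED
  event#10 t=22s outcome=S: state=CLOSED
  event#11 t=24s outcome=S: state=CLOSED
  event#12 t=25s outcome=S: state=CLOSED
  event#13 t=26s outcome=F: state=CLOSED
  event#14 t=30s outcome=S: state=CLOSED
  event#15 t=31s outcome=S: state=CLOSED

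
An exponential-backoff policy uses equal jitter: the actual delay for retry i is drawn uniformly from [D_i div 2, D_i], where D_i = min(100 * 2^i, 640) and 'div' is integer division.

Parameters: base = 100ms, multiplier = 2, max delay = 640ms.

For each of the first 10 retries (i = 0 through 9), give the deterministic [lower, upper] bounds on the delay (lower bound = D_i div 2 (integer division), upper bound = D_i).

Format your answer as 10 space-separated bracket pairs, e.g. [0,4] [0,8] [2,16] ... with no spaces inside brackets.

Computing bounds per retry:
  i=0: D_i=min(100*2^0,640)=100, bounds=[50,100]
  i=1: D_i=min(100*2^1,640)=200, bounds=[100,200]
  i=2: D_i=min(100*2^2,640)=400, bounds=[200,400]
  i=3: D_i=min(100*2^3,640)=640, bounds=[320,640]
  i=4: D_i=min(100*2^4,640)=640, bounds=[320,640]
  i=5: D_i=min(100*2^5,640)=640, bounds=[320,640]
  i=6: D_i=min(100*2^6,640)=640, bounds=[320,640]
  i=7: D_i=min(100*2^7,640)=640, bounds=[320,640]
  i=8: D_i=min(100*2^8,640)=640, bounds=[320,640]
  i=9: D_i=min(100*2^9,640)=640, bounds=[320,640]

Answer: [50,100] [100,200] [200,400] [320,640] [320,640] [320,640] [320,640] [320,640] [320,640] [320,640]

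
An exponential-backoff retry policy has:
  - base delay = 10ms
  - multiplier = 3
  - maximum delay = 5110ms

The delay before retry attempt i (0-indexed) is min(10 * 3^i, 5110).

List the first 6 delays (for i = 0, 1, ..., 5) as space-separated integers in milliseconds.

Computing each delay:
  i=0: min(10*3^0, 5110) = 10
  i=1: min(10*3^1, 5110) = 30
  i=2: min(10*3^2, 5110) = 90
  i=3: min(10*3^3, 5110) = 270
  i=4: min(10*3^4, 5110) = 810
  i=5: min(10*3^5, 5110) = 2430

Answer: 10 30 90 270 810 2430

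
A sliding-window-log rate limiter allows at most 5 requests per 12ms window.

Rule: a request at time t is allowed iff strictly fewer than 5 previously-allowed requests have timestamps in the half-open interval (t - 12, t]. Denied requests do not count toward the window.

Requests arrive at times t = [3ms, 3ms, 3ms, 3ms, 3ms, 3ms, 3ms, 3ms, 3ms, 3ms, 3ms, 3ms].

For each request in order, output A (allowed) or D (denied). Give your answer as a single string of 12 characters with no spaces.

Answer: AAAAADDDDDDD

Derivation:
Tracking allowed requests in the window:
  req#1 t=3ms: ALLOW
  req#2 t=3ms: ALLOW
  req#3 t=3ms: ALLOW
  req#4 t=3ms: ALLOW
  req#5 t=3ms: ALLOW
  req#6 t=3ms: DENY
  req#7 t=3ms: DENY
  req#8 t=3ms: DENY
  req#9 t=3ms: DENY
  req#10 t=3ms: DENY
  req#11 t=3ms: DENY
  req#12 t=3ms: DENY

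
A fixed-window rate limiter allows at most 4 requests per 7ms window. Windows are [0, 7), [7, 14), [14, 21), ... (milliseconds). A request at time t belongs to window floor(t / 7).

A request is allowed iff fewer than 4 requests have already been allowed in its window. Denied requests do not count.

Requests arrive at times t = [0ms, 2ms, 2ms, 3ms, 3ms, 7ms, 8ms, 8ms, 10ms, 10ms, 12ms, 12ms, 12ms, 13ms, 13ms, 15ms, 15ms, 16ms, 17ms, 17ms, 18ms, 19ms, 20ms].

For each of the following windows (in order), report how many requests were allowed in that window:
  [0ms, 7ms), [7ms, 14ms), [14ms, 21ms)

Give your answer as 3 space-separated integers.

Processing requests:
  req#1 t=0ms (window 0): ALLOW
  req#2 t=2ms (window 0): ALLOW
  req#3 t=2ms (window 0): ALLOW
  req#4 t=3ms (window 0): ALLOW
  req#5 t=3ms (window 0): DENY
  req#6 t=7ms (window 1): ALLOW
  req#7 t=8ms (window 1): ALLOW
  req#8 t=8ms (window 1): ALLOW
  req#9 t=10ms (window 1): ALLOW
  req#10 t=10ms (window 1): DENY
  req#11 t=12ms (window 1): DENY
  req#12 t=12ms (window 1): DENY
  req#13 t=12ms (window 1): DENY
  req#14 t=13ms (window 1): DENY
  req#15 t=13ms (window 1): DENY
  req#16 t=15ms (window 2): ALLOW
  req#17 t=15ms (window 2): ALLOW
  req#18 t=16ms (window 2): ALLOW
  req#19 t=17ms (window 2): ALLOW
  req#20 t=17ms (window 2): DENY
  req#21 t=18ms (window 2): DENY
  req#22 t=19ms (window 2): DENY
  req#23 t=20ms (window 2): DENY

Allowed counts by window: 4 4 4

Answer: 4 4 4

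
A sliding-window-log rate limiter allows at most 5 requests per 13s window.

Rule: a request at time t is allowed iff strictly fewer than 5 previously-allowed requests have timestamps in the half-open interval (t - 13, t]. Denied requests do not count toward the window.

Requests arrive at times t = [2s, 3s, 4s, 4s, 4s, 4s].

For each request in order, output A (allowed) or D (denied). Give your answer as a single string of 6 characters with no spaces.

Tracking allowed requests in the window:
  req#1 t=2s: ALLOW
  req#2 t=3s: ALLOW
  req#3 t=4s: ALLOW
  req#4 t=4s: ALLOW
  req#5 t=4s: ALLOW
  req#6 t=4s: DENY

Answer: AAAAAD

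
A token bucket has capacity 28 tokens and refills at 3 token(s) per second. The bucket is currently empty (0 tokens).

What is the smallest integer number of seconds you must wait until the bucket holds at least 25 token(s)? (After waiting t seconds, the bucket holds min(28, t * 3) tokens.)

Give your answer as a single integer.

Answer: 9

Derivation:
Need t * 3 >= 25, so t >= 25/3.
Smallest integer t = ceil(25/3) = 9.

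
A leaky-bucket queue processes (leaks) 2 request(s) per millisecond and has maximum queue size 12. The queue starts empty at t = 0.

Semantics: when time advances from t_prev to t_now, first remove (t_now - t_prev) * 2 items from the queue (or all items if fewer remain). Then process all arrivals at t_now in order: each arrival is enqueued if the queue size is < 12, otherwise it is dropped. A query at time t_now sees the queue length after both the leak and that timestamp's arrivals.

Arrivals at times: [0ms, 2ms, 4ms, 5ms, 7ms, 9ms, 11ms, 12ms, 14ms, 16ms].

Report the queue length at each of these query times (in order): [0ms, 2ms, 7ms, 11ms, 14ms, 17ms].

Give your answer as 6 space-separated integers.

Queue lengths at query times:
  query t=0ms: backlog = 1
  query t=2ms: backlog = 1
  query t=7ms: backlog = 1
  query t=11ms: backlog = 1
  query t=14ms: backlog = 1
  query t=17ms: backlog = 0

Answer: 1 1 1 1 1 0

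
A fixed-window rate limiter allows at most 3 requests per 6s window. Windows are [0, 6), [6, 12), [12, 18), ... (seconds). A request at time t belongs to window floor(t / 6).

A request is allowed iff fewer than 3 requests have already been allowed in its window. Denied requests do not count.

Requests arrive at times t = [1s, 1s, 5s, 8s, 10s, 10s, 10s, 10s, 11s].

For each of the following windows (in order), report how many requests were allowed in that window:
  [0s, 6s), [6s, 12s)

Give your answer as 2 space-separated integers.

Answer: 3 3

Derivation:
Processing requests:
  req#1 t=1s (window 0): ALLOW
  req#2 t=1s (window 0): ALLOW
  req#3 t=5s (window 0): ALLOW
  req#4 t=8s (window 1): ALLOW
  req#5 t=10s (window 1): ALLOW
  req#6 t=10s (window 1): ALLOW
  req#7 t=10s (window 1): DENY
  req#8 t=10s (window 1): DENY
  req#9 t=11s (window 1): DENY

Allowed counts by window: 3 3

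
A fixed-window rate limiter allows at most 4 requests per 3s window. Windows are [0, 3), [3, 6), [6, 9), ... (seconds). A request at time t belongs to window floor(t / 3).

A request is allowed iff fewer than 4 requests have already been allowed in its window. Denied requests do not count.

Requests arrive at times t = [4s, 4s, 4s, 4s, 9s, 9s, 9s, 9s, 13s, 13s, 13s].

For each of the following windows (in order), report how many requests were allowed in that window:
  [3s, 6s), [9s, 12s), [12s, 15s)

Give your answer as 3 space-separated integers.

Answer: 4 4 3

Derivation:
Processing requests:
  req#1 t=4s (window 1): ALLOW
  req#2 t=4s (window 1): ALLOW
  req#3 t=4s (window 1): ALLOW
  req#4 t=4s (window 1): ALLOW
  req#5 t=9s (window 3): ALLOW
  req#6 t=9s (window 3): ALLOW
  req#7 t=9s (window 3): ALLOW
  req#8 t=9s (window 3): ALLOW
  req#9 t=13s (window 4): ALLOW
  req#10 t=13s (window 4): ALLOW
  req#11 t=13s (window 4): ALLOW

Allowed counts by window: 4 4 3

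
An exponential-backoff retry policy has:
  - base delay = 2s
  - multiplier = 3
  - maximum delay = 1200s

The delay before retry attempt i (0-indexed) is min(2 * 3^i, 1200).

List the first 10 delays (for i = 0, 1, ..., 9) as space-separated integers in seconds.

Answer: 2 6 18 54 162 486 1200 1200 1200 1200

Derivation:
Computing each delay:
  i=0: min(2*3^0, 1200) = 2
  i=1: min(2*3^1, 1200) = 6
  i=2: min(2*3^2, 1200) = 18
  i=3: min(2*3^3, 1200) = 54
  i=4: min(2*3^4, 1200) = 162
  i=5: min(2*3^5, 1200) = 486
  i=6: min(2*3^6, 1200) = 1200
  i=7: min(2*3^7, 1200) = 1200
  i=8: min(2*3^8, 1200) = 1200
  i=9: min(2*3^9, 1200) = 1200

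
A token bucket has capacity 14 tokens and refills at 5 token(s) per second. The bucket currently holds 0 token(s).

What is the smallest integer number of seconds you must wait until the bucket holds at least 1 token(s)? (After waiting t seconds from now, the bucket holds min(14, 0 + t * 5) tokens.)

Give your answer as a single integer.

Answer: 1

Derivation:
Need 0 + t * 5 >= 1, so t >= 1/5.
Smallest integer t = ceil(1/5) = 1.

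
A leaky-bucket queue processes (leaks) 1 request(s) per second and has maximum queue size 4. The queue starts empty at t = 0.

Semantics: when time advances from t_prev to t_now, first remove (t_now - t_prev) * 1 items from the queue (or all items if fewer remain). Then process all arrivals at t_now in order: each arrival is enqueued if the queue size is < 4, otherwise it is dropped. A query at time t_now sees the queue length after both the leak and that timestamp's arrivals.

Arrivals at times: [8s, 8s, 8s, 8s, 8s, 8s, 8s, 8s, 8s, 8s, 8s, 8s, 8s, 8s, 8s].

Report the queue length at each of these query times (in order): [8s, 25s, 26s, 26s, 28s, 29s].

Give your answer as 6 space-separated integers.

Answer: 4 0 0 0 0 0

Derivation:
Queue lengths at query times:
  query t=8s: backlog = 4
  query t=25s: backlog = 0
  query t=26s: backlog = 0
  query t=26s: backlog = 0
  query t=28s: backlog = 0
  query t=29s: backlog = 0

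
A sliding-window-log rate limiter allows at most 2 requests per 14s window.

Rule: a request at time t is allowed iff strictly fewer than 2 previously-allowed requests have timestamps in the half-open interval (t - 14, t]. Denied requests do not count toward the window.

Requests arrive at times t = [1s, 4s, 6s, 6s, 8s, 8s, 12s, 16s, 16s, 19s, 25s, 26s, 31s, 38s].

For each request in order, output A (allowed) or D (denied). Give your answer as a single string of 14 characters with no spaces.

Answer: AADDDDDADADDAA

Derivation:
Tracking allowed requests in the window:
  req#1 t=1s: ALLOW
  req#2 t=4s: ALLOW
  req#3 t=6s: DENY
  req#4 t=6s: DENY
  req#5 t=8s: DENY
  req#6 t=8s: DENY
  req#7 t=12s: DENY
  req#8 t=16s: ALLOW
  req#9 t=16s: DENY
  req#10 t=19s: ALLOW
  req#11 t=25s: DENY
  req#12 t=26s: DENY
  req#13 t=31s: ALLOW
  req#14 t=38s: ALLOW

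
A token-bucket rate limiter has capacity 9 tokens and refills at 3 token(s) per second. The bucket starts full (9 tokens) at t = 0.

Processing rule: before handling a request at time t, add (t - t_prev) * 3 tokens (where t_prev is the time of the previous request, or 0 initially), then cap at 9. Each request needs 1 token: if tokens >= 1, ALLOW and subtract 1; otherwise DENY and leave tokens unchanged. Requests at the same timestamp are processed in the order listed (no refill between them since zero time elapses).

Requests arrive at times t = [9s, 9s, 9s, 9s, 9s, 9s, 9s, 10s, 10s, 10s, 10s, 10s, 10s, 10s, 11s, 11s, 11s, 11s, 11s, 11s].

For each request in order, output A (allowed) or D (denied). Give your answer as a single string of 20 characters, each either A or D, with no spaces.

Answer: AAAAAAAAAAAADDAAADDD

Derivation:
Simulating step by step:
  req#1 t=9s: ALLOW
  req#2 t=9s: ALLOW
  req#3 t=9s: ALLOW
  req#4 t=9s: ALLOW
  req#5 t=9s: ALLOW
  req#6 t=9s: ALLOW
  req#7 t=9s: ALLOW
  req#8 t=10s: ALLOW
  req#9 t=10s: ALLOW
  req#10 t=10s: ALLOW
  req#11 t=10s: ALLOW
  req#12 t=10s: ALLOW
  req#13 t=10s: DENY
  req#14 t=10s: DENY
  req#15 t=11s: ALLOW
  req#16 t=11s: ALLOW
  req#17 t=11s: ALLOW
  req#18 t=11s: DENY
  req#19 t=11s: DENY
  req#20 t=11s: DENY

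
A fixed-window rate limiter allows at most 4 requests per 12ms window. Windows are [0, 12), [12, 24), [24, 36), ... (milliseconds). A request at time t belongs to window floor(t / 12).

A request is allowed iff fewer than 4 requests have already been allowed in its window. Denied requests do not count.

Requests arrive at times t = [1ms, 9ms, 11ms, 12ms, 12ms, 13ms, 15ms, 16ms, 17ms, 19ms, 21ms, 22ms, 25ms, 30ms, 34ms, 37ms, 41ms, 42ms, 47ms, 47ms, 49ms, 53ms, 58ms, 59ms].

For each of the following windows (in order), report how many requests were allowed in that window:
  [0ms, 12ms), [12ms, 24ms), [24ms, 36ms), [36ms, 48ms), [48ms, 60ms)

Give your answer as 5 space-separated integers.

Answer: 3 4 3 4 4

Derivation:
Processing requests:
  req#1 t=1ms (window 0): ALLOW
  req#2 t=9ms (window 0): ALLOW
  req#3 t=11ms (window 0): ALLOW
  req#4 t=12ms (window 1): ALLOW
  req#5 t=12ms (window 1): ALLOW
  req#6 t=13ms (window 1): ALLOW
  req#7 t=15ms (window 1): ALLOW
  req#8 t=16ms (window 1): DENY
  req#9 t=17ms (window 1): DENY
  req#10 t=19ms (window 1): DENY
  req#11 t=21ms (window 1): DENY
  req#12 t=22ms (window 1): DENY
  req#13 t=25ms (window 2): ALLOW
  req#14 t=30ms (window 2): ALLOW
  req#15 t=34ms (window 2): ALLOW
  req#16 t=37ms (window 3): ALLOW
  req#17 t=41ms (window 3): ALLOW
  req#18 t=42ms (window 3): ALLOW
  req#19 t=47ms (window 3): ALLOW
  req#20 t=47ms (window 3): DENY
  req#21 t=49ms (window 4): ALLOW
  req#22 t=53ms (window 4): ALLOW
  req#23 t=58ms (window 4): ALLOW
  req#24 t=59ms (window 4): ALLOW

Allowed counts by window: 3 4 3 4 4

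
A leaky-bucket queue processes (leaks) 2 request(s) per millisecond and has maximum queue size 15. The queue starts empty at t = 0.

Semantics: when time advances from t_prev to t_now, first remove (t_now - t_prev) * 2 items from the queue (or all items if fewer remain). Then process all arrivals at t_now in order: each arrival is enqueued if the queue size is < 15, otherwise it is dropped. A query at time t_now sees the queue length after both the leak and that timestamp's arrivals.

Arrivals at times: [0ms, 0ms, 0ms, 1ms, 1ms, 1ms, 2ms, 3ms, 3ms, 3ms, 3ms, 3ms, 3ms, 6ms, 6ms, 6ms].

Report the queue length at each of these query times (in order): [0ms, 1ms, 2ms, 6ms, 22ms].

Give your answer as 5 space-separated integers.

Queue lengths at query times:
  query t=0ms: backlog = 3
  query t=1ms: backlog = 4
  query t=2ms: backlog = 3
  query t=6ms: backlog = 4
  query t=22ms: backlog = 0

Answer: 3 4 3 4 0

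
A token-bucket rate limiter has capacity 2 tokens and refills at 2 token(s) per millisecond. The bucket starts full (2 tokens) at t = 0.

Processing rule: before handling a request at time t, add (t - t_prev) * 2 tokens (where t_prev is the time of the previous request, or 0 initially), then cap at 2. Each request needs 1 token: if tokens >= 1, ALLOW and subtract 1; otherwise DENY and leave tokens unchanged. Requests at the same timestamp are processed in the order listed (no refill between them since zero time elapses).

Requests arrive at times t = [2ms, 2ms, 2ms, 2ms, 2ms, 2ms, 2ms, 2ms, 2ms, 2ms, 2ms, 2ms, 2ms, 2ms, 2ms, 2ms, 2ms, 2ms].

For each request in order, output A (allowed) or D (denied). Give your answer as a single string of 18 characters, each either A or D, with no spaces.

Simulating step by step:
  req#1 t=2ms: ALLOW
  req#2 t=2ms: ALLOW
  req#3 t=2ms: DENY
  req#4 t=2ms: DENY
  req#5 t=2ms: DENY
  req#6 t=2ms: DENY
  req#7 t=2ms: DENY
  req#8 t=2ms: DENY
  req#9 t=2ms: DENY
  req#10 t=2ms: DENY
  req#11 t=2ms: DENY
  req#12 t=2ms: DENY
  req#13 t=2ms: DENY
  req#14 t=2ms: DENY
  req#15 t=2ms: DENY
  req#16 t=2ms: DENY
  req#17 t=2ms: DENY
  req#18 t=2ms: DENY

Answer: AADDDDDDDDDDDDDDDD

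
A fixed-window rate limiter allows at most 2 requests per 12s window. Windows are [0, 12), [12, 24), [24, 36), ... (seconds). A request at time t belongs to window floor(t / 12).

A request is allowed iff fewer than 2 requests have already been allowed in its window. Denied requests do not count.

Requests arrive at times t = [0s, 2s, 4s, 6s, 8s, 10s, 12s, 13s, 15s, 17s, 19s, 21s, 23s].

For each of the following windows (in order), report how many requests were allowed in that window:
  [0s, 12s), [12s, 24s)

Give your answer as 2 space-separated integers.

Processing requests:
  req#1 t=0s (window 0): ALLOW
  req#2 t=2s (window 0): ALLOW
  req#3 t=4s (window 0): DENY
  req#4 t=6s (window 0): DENY
  req#5 t=8s (window 0): DENY
  req#6 t=10s (window 0): DENY
  req#7 t=12s (window 1): ALLOW
  req#8 t=13s (window 1): ALLOW
  req#9 t=15s (window 1): DENY
  req#10 t=17s (window 1): DENY
  req#11 t=19s (window 1): DENY
  req#12 t=21s (window 1): DENY
  req#13 t=23s (window 1): DENY

Allowed counts by window: 2 2

Answer: 2 2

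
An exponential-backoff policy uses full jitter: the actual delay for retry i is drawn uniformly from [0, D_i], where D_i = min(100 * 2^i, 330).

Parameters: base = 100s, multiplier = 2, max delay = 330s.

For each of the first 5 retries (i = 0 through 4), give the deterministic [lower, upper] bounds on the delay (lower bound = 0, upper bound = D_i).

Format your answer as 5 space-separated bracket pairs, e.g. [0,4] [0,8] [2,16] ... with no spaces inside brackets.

Answer: [0,100] [0,200] [0,330] [0,330] [0,330]

Derivation:
Computing bounds per retry:
  i=0: D_i=min(100*2^0,330)=100, bounds=[0,100]
  i=1: D_i=min(100*2^1,330)=200, bounds=[0,200]
  i=2: D_i=min(100*2^2,330)=330, bounds=[0,330]
  i=3: D_i=min(100*2^3,330)=330, bounds=[0,330]
  i=4: D_i=min(100*2^4,330)=330, bounds=[0,330]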